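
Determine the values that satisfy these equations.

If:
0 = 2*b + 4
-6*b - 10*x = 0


Then:
b = -2
x = 6/5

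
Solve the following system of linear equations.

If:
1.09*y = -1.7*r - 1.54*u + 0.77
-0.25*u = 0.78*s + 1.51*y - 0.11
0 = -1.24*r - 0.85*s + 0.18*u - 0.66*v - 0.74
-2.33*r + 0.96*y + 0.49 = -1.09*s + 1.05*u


Then:
r = -0.203339319753278*y - 0.0712656083354713
s = -1.78098502405523*y - 0.0444454574946514
u = 0.578669827383313 - 0.483326724947681*y
v = 2.54390790371277*y - 0.772259754340251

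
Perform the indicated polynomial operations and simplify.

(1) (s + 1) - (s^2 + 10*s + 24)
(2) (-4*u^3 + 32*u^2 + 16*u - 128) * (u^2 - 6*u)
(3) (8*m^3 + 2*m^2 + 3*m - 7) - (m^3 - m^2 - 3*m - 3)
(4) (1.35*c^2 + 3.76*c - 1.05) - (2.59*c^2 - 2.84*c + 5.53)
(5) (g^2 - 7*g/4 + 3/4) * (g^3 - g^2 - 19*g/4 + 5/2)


(1) = -s^2 - 9*s - 23
(2) = -4*u^5 + 56*u^4 - 176*u^3 - 224*u^2 + 768*u
(3) = 7*m^3 + 3*m^2 + 6*m - 4
(4) = -1.24*c^2 + 6.6*c - 6.58
(5) = g^5 - 11*g^4/4 - 9*g^3/4 + 161*g^2/16 - 127*g/16 + 15/8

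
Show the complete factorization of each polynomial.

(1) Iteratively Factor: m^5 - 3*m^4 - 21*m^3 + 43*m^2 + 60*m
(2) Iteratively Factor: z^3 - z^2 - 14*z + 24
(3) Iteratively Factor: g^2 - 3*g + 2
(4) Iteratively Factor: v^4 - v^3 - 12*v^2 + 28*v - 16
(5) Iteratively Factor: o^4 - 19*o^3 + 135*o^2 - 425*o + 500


(1) = (m + 1)*(m^4 - 4*m^3 - 17*m^2 + 60*m) = (m - 3)*(m + 1)*(m^3 - m^2 - 20*m) = (m - 3)*(m + 1)*(m + 4)*(m^2 - 5*m) = (m - 5)*(m - 3)*(m + 1)*(m + 4)*(m)
(2) = (z + 4)*(z^2 - 5*z + 6) = (z - 2)*(z + 4)*(z - 3)
(3) = (g - 2)*(g - 1)
(4) = (v - 2)*(v^3 + v^2 - 10*v + 8) = (v - 2)^2*(v^2 + 3*v - 4) = (v - 2)^2*(v - 1)*(v + 4)
(5) = (o - 5)*(o^3 - 14*o^2 + 65*o - 100) = (o - 5)^2*(o^2 - 9*o + 20) = (o - 5)^3*(o - 4)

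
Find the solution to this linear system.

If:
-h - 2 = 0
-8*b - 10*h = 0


Then:
b = 5/2
h = -2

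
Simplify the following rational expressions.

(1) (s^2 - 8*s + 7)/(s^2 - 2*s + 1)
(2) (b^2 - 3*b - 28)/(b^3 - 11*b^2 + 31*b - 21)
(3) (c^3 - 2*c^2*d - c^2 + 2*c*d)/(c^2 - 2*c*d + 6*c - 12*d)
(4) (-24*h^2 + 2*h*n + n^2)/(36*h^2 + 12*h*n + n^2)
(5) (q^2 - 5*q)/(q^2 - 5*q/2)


(1) = (s - 7)/(s - 1)
(2) = (b + 4)/(b^2 - 4*b + 3)
(3) = (c^2 - c)/(c + 6)
(4) = (-4*h + n)/(6*h + n)
(5) = (2*q - 10)/(2*q - 5)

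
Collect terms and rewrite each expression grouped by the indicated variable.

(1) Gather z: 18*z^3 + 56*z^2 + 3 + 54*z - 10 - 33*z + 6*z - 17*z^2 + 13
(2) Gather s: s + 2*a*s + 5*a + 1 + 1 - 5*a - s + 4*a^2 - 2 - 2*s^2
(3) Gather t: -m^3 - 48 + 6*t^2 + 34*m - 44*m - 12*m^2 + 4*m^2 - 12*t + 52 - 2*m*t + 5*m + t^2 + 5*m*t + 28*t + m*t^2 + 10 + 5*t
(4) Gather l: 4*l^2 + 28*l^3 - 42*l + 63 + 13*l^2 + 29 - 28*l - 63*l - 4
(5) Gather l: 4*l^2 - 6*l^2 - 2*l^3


(1) = 18*z^3 + 39*z^2 + 27*z + 6
(2) = 4*a^2 + 2*a*s - 2*s^2
(3) = -m^3 - 8*m^2 - 5*m + t^2*(m + 7) + t*(3*m + 21) + 14
(4) = 28*l^3 + 17*l^2 - 133*l + 88
(5) = -2*l^3 - 2*l^2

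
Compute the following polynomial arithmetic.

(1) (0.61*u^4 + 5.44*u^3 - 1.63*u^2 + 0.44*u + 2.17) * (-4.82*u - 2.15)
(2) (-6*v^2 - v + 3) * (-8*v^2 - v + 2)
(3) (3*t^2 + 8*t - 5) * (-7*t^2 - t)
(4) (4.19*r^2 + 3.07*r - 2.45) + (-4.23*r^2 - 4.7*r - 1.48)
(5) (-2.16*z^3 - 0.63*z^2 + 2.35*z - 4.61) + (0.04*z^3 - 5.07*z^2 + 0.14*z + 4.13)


(1) = -2.9402*u^5 - 27.5323*u^4 - 3.8394*u^3 + 1.3837*u^2 - 11.4054*u - 4.6655
(2) = 48*v^4 + 14*v^3 - 35*v^2 - 5*v + 6
(3) = -21*t^4 - 59*t^3 + 27*t^2 + 5*t
(4) = -0.04*r^2 - 1.63*r - 3.93
(5) = -2.12*z^3 - 5.7*z^2 + 2.49*z - 0.48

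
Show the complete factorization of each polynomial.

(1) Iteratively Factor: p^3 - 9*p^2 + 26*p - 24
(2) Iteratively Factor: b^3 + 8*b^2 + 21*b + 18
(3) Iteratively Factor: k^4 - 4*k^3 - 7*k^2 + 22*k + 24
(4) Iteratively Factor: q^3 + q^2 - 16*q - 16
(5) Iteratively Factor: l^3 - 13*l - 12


(1) = (p - 4)*(p^2 - 5*p + 6) = (p - 4)*(p - 2)*(p - 3)
(2) = (b + 3)*(b^2 + 5*b + 6) = (b + 2)*(b + 3)*(b + 3)
(3) = (k + 1)*(k^3 - 5*k^2 - 2*k + 24) = (k - 4)*(k + 1)*(k^2 - k - 6) = (k - 4)*(k + 1)*(k + 2)*(k - 3)
(4) = (q + 4)*(q^2 - 3*q - 4) = (q + 1)*(q + 4)*(q - 4)
(5) = (l + 3)*(l^2 - 3*l - 4) = (l + 1)*(l + 3)*(l - 4)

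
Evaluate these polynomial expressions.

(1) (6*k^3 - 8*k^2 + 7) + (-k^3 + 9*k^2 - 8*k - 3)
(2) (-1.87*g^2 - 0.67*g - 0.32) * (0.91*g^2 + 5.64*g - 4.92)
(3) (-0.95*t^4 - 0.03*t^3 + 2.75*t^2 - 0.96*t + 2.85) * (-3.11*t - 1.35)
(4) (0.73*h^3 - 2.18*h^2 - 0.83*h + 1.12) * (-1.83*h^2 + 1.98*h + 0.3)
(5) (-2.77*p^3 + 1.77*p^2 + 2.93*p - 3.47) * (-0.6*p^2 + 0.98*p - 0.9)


(1) = 5*k^3 + k^2 - 8*k + 4
(2) = -1.7017*g^4 - 11.1565*g^3 + 5.1304*g^2 + 1.4916*g + 1.5744
(3) = 2.9545*t^5 + 1.3758*t^4 - 8.512*t^3 - 0.7269*t^2 - 7.5675*t - 3.8475
(4) = -1.3359*h^5 + 5.4348*h^4 - 2.5785*h^3 - 4.347*h^2 + 1.9686*h + 0.336
(5) = 1.662*p^5 - 3.7766*p^4 + 2.4696*p^3 + 3.3604*p^2 - 6.0376*p + 3.123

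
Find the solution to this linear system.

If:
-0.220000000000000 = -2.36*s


Then:
s = 0.09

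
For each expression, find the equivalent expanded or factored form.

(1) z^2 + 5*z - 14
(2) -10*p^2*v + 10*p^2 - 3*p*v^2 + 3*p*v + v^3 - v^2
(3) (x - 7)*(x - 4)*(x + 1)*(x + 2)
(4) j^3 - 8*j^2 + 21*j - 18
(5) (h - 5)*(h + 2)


(1) = (z - 2)*(z + 7)
(2) = (-5*p + v)*(2*p + v)*(v - 1)
(3) = x^4 - 8*x^3 - 3*x^2 + 62*x + 56
(4) = (j - 3)^2*(j - 2)
(5) = h^2 - 3*h - 10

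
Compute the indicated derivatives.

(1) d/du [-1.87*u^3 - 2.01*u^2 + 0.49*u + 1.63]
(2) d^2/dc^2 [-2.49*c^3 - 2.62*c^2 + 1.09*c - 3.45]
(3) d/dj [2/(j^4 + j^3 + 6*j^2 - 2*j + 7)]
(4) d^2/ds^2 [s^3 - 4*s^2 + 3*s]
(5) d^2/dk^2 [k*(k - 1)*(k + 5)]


(1) = -5.61*u^2 - 4.02*u + 0.49
(2) = -14.94*c - 5.24
(3) = 2*(-4*j^3 - 3*j^2 - 12*j + 2)/(j^4 + j^3 + 6*j^2 - 2*j + 7)^2
(4) = 6*s - 8
(5) = 6*k + 8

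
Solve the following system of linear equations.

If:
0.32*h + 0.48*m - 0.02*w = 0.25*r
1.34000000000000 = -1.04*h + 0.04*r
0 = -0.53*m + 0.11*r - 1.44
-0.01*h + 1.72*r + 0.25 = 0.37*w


Then:
h = -1.58
m = -4.27
r = -7.49
w = -34.11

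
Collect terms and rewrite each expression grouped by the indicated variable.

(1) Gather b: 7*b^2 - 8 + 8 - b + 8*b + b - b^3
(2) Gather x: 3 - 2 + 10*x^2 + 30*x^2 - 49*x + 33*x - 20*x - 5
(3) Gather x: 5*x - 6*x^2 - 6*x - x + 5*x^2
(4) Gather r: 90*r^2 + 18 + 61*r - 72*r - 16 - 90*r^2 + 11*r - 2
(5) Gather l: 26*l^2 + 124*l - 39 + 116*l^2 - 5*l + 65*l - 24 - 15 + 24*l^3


(1) = -b^3 + 7*b^2 + 8*b
(2) = 40*x^2 - 36*x - 4
(3) = -x^2 - 2*x
(4) = 0
(5) = 24*l^3 + 142*l^2 + 184*l - 78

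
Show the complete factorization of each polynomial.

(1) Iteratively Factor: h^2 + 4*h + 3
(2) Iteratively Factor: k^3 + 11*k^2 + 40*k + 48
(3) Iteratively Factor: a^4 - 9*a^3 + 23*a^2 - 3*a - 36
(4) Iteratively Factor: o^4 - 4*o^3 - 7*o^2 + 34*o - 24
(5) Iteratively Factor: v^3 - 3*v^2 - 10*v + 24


(1) = (h + 3)*(h + 1)
(2) = (k + 4)*(k^2 + 7*k + 12) = (k + 3)*(k + 4)*(k + 4)
(3) = (a - 3)*(a^3 - 6*a^2 + 5*a + 12) = (a - 3)*(a + 1)*(a^2 - 7*a + 12) = (a - 3)^2*(a + 1)*(a - 4)
(4) = (o - 1)*(o^3 - 3*o^2 - 10*o + 24) = (o - 4)*(o - 1)*(o^2 + o - 6) = (o - 4)*(o - 2)*(o - 1)*(o + 3)
(5) = (v + 3)*(v^2 - 6*v + 8) = (v - 4)*(v + 3)*(v - 2)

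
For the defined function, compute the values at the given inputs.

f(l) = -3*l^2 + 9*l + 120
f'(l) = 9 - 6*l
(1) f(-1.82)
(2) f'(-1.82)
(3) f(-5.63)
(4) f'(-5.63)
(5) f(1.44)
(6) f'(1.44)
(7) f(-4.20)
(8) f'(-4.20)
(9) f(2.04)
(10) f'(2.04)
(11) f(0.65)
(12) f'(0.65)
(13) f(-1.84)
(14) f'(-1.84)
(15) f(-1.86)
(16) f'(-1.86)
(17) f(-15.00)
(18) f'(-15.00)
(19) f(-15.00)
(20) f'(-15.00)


(1) = 93.68
(2) = 19.92
(3) = -25.76
(4) = 42.78
(5) = 126.74
(6) = 0.36
(7) = 29.28
(8) = 34.20
(9) = 125.88
(10) = -3.24
(11) = 124.58
(12) = 5.10
(13) = 93.28
(14) = 20.04
(15) = 92.88
(16) = 20.16
(17) = -690.00
(18) = 99.00
(19) = -690.00
(20) = 99.00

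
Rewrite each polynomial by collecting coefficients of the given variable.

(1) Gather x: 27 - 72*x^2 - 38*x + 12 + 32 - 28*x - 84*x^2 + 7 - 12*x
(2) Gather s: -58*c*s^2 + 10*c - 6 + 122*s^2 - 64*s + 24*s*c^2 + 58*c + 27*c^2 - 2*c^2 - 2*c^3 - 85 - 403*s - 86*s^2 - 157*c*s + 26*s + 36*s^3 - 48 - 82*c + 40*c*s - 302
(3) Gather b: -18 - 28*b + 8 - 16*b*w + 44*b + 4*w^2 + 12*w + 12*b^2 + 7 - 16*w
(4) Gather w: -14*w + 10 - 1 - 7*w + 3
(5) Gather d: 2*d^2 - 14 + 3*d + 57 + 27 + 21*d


(1) = -156*x^2 - 78*x + 78
(2) = -2*c^3 + 25*c^2 - 14*c + 36*s^3 + s^2*(36 - 58*c) + s*(24*c^2 - 117*c - 441) - 441
(3) = 12*b^2 + b*(16 - 16*w) + 4*w^2 - 4*w - 3
(4) = 12 - 21*w
(5) = 2*d^2 + 24*d + 70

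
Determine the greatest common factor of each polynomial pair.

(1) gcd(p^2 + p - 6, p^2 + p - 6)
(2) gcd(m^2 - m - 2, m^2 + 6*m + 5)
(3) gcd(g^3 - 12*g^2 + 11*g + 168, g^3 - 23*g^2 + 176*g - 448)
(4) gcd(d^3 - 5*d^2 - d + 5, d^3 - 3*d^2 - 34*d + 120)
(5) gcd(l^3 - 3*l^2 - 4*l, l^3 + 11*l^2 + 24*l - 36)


(1) = p^2 + p - 6
(2) = gcd((m - 2)*(m + 1), (m + 1)*(m + 5)) = m + 1
(3) = gcd((g - 8)*(g - 7)*(g + 3), (g - 8)^2*(g - 7)) = g^2 - 15*g + 56
(4) = gcd((d - 5)*(d - 1)*(d + 1), (d - 5)*(d - 4)*(d + 6)) = d - 5
(5) = gcd(l*(l - 4)*(l + 1), (l - 1)*(l + 6)^2) = 1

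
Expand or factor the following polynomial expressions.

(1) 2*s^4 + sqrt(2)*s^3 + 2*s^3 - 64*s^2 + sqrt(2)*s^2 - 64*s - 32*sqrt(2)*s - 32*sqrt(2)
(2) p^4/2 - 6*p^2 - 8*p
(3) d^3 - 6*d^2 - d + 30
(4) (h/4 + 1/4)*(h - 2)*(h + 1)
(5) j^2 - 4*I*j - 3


(1) = (s - 4*sqrt(2))*(s + 4*sqrt(2))*(sqrt(2)*s + 1)*(sqrt(2)*s + sqrt(2))
(2) = p*(p/2 + 1)*(p - 4)*(p + 2)
(3) = (d - 5)*(d - 3)*(d + 2)
(4) = h^3/4 - 3*h/4 - 1/2
(5) = (j - 3*I)*(j - I)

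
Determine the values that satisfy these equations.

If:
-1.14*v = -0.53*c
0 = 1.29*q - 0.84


Then:
c = 2.15094339622642*v
q = 0.65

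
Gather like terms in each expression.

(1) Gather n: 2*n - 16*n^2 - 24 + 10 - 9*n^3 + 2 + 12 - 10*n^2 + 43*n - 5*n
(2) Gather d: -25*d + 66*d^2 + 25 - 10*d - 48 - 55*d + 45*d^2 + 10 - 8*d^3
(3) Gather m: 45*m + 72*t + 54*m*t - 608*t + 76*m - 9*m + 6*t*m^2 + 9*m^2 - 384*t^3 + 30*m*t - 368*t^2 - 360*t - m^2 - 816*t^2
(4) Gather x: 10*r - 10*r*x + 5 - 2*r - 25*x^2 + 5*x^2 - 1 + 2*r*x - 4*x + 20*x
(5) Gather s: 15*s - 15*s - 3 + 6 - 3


(1) = -9*n^3 - 26*n^2 + 40*n
(2) = -8*d^3 + 111*d^2 - 90*d - 13
(3) = m^2*(6*t + 8) + m*(84*t + 112) - 384*t^3 - 1184*t^2 - 896*t
(4) = 8*r - 20*x^2 + x*(16 - 8*r) + 4
(5) = 0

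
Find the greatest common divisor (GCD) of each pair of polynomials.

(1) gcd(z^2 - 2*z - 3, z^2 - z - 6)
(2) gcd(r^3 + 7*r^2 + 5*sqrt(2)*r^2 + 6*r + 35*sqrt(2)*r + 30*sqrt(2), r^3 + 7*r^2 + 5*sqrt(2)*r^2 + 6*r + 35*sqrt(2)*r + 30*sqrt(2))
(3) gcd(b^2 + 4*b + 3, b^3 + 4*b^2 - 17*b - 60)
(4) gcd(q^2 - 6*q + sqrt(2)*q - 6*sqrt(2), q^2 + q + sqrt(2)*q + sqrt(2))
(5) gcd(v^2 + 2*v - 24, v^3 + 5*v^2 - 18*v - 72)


(1) = z - 3
(2) = gcd((r + 1)*(r + 6)*(r + 5*sqrt(2)), (r + 1)*(r + 6)*(r + 5*sqrt(2))) = r^3 + r^2*(7 + 5*sqrt(2)) + r*(6 + 35*sqrt(2)) + 30*sqrt(2)
(3) = gcd((b + 1)*(b + 3), (b - 4)*(b + 3)*(b + 5)) = b + 3
(4) = q + sqrt(2)
(5) = v^2 + 2*v - 24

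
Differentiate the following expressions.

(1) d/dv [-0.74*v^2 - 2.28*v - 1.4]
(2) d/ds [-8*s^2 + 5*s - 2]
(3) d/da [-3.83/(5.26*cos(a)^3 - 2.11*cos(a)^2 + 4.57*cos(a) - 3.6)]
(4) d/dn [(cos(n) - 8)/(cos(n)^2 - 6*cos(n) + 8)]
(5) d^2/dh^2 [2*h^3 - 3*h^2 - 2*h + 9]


(1) = -1.48*v - 2.28
(2) = 5 - 16*s
(3) = (-60.4374*cos(a)^2 + 16.1626*cos(a) - 17.5031)*sin(a)/(5.26*cos(a)^3 - 2.11*cos(a)^2 + 4.57*cos(a) - 3.6)^2
(4) = (cos(n)^2 - 16*cos(n) + 40)*sin(n)/(cos(n)^2 - 6*cos(n) + 8)^2
(5) = 12*h - 6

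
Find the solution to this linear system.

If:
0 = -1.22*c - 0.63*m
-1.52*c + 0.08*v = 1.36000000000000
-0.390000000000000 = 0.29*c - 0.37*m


Then:
c = -0.39
m = 0.75
v = 9.64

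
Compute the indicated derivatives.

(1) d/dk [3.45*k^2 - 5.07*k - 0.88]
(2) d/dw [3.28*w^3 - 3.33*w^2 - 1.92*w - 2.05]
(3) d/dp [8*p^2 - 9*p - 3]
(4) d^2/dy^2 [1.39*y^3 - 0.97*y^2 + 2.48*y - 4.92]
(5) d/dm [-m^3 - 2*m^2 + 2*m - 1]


(1) = 6.9*k - 5.07
(2) = 9.84*w^2 - 6.66*w - 1.92
(3) = 16*p - 9
(4) = 8.34*y - 1.94
(5) = -3*m^2 - 4*m + 2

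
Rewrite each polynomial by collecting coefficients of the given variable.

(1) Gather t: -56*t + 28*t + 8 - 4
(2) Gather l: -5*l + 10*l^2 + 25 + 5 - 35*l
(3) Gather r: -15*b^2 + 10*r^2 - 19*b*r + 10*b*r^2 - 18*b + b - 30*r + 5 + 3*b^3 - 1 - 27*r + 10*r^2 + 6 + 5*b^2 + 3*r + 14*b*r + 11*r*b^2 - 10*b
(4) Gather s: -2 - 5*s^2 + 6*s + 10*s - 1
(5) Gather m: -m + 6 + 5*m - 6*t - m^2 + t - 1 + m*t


(1) = 4 - 28*t
(2) = 10*l^2 - 40*l + 30
(3) = 3*b^3 - 10*b^2 - 27*b + r^2*(10*b + 20) + r*(11*b^2 - 5*b - 54) + 10
(4) = -5*s^2 + 16*s - 3
(5) = -m^2 + m*(t + 4) - 5*t + 5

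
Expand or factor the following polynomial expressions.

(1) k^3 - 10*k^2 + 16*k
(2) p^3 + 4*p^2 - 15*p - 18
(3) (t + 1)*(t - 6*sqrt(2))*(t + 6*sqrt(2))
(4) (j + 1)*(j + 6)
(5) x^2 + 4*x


(1) = k*(k - 8)*(k - 2)
(2) = (p - 3)*(p + 1)*(p + 6)
(3) = t^3 + t^2 - 72*t - 72
(4) = j^2 + 7*j + 6
(5) = x*(x + 4)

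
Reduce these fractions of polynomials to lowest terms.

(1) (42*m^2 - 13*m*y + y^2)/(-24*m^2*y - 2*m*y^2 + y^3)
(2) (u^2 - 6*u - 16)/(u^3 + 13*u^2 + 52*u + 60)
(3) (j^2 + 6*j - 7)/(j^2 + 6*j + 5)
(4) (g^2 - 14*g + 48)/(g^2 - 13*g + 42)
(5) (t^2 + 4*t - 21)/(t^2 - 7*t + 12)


(1) = (-7*m + y)/(4*m*y + y^2)
(2) = (u - 8)/(u^2 + 11*u + 30)
(3) = (j^2 + 6*j - 7)/(j^2 + 6*j + 5)
(4) = (g - 8)/(g - 7)
(5) = (t + 7)/(t - 4)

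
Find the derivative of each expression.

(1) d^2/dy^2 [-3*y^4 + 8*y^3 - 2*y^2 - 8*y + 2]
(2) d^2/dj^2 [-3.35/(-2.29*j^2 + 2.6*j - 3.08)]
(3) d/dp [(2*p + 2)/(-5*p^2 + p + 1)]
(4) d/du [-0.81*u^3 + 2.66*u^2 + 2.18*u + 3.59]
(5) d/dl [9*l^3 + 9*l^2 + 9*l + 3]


(1) = -36*y^2 + 48*y - 4
(2) = (-35.13547*j^2 + 39.8918*j + 3.35*(4.58*j - 2.6)*(9.16*j - 5.2) - 47.25644)/(2.29*j^2 - 2.6*j + 3.08)^3
(3) = 10*p*(p + 2)/(25*p^4 - 10*p^3 - 9*p^2 + 2*p + 1)
(4) = -2.43*u^2 + 5.32*u + 2.18
(5) = 27*l^2 + 18*l + 9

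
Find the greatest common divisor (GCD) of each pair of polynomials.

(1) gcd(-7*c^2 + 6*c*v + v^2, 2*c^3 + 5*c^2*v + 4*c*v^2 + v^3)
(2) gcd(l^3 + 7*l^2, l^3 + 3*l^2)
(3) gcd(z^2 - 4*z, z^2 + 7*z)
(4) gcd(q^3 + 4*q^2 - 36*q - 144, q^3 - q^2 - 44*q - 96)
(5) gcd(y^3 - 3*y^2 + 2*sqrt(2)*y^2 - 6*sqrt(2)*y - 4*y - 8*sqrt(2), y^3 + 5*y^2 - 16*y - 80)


(1) = gcd((-c + v)*(7*c + v), (c + v)^2*(2*c + v)) = 1
(2) = l^2
(3) = z
(4) = gcd((q - 6)*(q + 4)*(q + 6), (q - 8)*(q + 3)*(q + 4)) = q + 4
(5) = gcd((y - 4)*(y + 1)*(y + 2*sqrt(2)), (y - 4)*(y + 4)*(y + 5)) = y - 4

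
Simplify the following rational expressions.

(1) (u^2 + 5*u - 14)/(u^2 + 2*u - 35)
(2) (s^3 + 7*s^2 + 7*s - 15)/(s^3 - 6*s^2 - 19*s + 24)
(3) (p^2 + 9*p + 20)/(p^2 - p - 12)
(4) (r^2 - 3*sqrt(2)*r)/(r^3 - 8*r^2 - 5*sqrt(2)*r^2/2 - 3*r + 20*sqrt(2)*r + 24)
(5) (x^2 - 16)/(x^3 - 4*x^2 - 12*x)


(1) = (u - 2)/(u - 5)
(2) = (s + 5)/(s - 8)
(3) = (p^2 + 9*p + 20)/(p^2 - p - 12)
(4) = 2*r/(2*r^2 + r*(-16 + sqrt(2)) - 8*sqrt(2))
(5) = (x^2 - 16)/(x^3 - 4*x^2 - 12*x)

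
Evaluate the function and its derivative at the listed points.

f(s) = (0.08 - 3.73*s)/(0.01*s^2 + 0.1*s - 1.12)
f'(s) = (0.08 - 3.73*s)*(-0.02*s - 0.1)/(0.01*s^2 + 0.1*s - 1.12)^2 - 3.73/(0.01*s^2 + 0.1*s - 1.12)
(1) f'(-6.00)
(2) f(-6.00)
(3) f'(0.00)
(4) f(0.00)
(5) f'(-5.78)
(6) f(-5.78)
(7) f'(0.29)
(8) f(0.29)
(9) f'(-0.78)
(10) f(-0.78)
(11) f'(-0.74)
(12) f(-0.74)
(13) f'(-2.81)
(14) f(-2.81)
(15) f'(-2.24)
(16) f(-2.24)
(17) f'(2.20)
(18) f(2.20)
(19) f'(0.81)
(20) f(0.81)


(1) = 2.99
(2) = -16.51
(3) = 3.32
(4) = -0.07
(5) = 2.92
(6) = -15.87
(7) = 3.51
(8) = 0.92
(9) = 2.95
(10) = -2.51
(11) = 2.97
(12) = -2.39
(13) = 2.56
(14) = -7.99
(15) = 2.60
(16) = -6.52
(17) = 5.99
(18) = 9.54
(19) = 3.93
(20) = 2.85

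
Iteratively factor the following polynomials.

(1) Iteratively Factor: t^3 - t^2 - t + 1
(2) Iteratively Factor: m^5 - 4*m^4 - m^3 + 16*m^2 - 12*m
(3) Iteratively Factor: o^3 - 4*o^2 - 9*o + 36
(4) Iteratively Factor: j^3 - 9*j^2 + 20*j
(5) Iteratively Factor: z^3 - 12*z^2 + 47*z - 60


(1) = (t + 1)*(t^2 - 2*t + 1) = (t - 1)*(t + 1)*(t - 1)
(2) = (m - 1)*(m^4 - 3*m^3 - 4*m^2 + 12*m) = m*(m - 1)*(m^3 - 3*m^2 - 4*m + 12) = m*(m - 1)*(m + 2)*(m^2 - 5*m + 6) = m*(m - 2)*(m - 1)*(m + 2)*(m - 3)
(3) = (o - 4)*(o^2 - 9) = (o - 4)*(o - 3)*(o + 3)
(4) = (j - 5)*(j^2 - 4*j) = j*(j - 5)*(j - 4)
(5) = (z - 3)*(z^2 - 9*z + 20) = (z - 4)*(z - 3)*(z - 5)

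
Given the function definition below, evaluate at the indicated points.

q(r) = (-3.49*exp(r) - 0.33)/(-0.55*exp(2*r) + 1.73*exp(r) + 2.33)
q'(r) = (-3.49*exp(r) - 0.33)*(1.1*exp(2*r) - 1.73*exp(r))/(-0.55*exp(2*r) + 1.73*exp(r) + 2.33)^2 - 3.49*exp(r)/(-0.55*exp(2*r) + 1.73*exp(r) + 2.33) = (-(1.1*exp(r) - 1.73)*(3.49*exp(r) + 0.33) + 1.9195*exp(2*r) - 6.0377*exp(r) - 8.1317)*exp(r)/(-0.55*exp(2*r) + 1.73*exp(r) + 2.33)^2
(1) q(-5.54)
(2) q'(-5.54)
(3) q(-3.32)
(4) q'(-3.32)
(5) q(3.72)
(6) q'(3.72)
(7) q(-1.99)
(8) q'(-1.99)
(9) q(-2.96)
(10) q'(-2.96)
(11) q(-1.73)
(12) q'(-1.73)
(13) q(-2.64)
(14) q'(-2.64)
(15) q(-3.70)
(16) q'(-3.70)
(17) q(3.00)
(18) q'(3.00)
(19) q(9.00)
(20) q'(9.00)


(1) = -0.15
(2) = -0.01
(3) = -0.19
(4) = -0.05
(5) = 0.17
(6) = -0.18
(7) = -0.32
(8) = -0.16
(9) = -0.21
(10) = -0.07
(11) = -0.36
(12) = -0.20
(13) = -0.24
(14) = -0.09
(15) = -0.18
(16) = -0.03
(17) = 0.38
(18) = -0.46
(19) = 0.00
(20) = -0.00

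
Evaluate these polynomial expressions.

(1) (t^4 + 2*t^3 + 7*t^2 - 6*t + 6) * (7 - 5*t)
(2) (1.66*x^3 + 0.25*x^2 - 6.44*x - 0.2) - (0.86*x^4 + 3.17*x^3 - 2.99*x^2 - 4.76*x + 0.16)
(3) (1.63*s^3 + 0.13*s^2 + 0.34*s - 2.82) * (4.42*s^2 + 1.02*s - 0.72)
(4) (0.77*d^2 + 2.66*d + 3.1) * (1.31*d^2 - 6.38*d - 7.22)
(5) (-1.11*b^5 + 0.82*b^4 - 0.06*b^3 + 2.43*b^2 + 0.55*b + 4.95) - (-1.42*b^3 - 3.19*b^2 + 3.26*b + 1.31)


(1) = -5*t^5 - 3*t^4 - 21*t^3 + 79*t^2 - 72*t + 42
(2) = -0.86*x^4 - 1.51*x^3 + 3.24*x^2 - 1.68*x - 0.36
(3) = 7.2046*s^5 + 2.2372*s^4 + 0.4618*s^3 - 12.2112*s^2 - 3.1212*s + 2.0304
(4) = 1.0087*d^4 - 1.428*d^3 - 18.4692*d^2 - 38.9832*d - 22.382
(5) = -1.11*b^5 + 0.82*b^4 + 1.36*b^3 + 5.62*b^2 - 2.71*b + 3.64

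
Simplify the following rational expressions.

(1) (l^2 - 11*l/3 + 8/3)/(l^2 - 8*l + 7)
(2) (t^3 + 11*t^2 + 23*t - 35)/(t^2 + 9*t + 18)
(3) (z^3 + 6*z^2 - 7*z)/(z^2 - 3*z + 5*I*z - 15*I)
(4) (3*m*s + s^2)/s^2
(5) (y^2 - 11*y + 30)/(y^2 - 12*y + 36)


(1) = (3*l - 8)/(3*l - 21)
(2) = (t^3 + 11*t^2 + 23*t - 35)/(t^2 + 9*t + 18)
(3) = (z^3 + 6*z^2 - 7*z)/(z^2 + z*(-3 + 5*I) - 15*I)
(4) = (3*m + s)/s
(5) = (y - 5)/(y - 6)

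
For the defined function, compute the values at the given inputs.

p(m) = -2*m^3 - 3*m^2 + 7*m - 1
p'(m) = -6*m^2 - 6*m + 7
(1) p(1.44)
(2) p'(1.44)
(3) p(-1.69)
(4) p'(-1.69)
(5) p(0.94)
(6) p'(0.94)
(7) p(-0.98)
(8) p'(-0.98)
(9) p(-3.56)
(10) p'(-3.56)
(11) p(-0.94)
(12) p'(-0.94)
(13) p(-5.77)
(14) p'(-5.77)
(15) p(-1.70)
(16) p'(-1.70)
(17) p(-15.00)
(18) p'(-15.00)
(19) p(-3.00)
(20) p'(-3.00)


(1) = -3.11
(2) = -14.08
(3) = -11.74
(4) = 0.00
(5) = 1.27
(6) = -3.94
(7) = -8.86
(8) = 7.12
(9) = 26.30
(10) = -47.68
(11) = -8.57
(12) = 7.34
(13) = 242.93
(14) = -158.14
(15) = -11.74
(16) = -0.14
(17) = 5969.00
(18) = -1253.00
(19) = 5.00
(20) = -29.00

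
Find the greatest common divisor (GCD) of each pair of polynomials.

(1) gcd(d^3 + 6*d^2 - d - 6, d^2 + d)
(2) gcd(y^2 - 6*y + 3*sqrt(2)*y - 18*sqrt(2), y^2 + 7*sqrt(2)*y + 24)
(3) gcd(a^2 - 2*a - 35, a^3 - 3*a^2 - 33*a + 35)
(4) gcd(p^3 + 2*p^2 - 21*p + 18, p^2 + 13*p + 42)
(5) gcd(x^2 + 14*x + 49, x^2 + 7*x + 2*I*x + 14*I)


(1) = d + 1
(2) = y + 3*sqrt(2)
(3) = a^2 - 2*a - 35
(4) = gcd((p - 3)*(p - 1)*(p + 6), (p + 6)*(p + 7)) = p + 6
(5) = gcd((x + 7)^2, (x + 7)*(x + 2*I)) = x + 7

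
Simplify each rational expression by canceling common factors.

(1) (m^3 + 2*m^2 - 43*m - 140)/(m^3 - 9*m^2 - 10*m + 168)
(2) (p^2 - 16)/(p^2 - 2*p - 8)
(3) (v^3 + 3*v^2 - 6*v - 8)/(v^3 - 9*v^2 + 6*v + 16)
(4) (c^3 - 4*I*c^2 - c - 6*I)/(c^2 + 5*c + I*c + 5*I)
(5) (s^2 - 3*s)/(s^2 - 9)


(1) = (m + 5)/(m - 6)
(2) = (p + 4)/(p + 2)
(3) = (v + 4)/(v - 8)
(4) = (c^2 - 5*I*c - 6)/(c + 5)
(5) = s/(s + 3)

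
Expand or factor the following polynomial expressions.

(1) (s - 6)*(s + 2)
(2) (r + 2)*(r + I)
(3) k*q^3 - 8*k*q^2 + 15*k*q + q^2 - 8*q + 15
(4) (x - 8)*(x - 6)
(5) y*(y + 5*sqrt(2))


(1) = s^2 - 4*s - 12
(2) = r^2 + 2*r + I*r + 2*I
(3) = (q - 5)*(q - 3)*(k*q + 1)
(4) = x^2 - 14*x + 48
(5) = y^2 + 5*sqrt(2)*y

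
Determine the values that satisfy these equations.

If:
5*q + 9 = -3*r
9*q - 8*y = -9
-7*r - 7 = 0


Then:
q = -6/5
r = -1
y = -9/40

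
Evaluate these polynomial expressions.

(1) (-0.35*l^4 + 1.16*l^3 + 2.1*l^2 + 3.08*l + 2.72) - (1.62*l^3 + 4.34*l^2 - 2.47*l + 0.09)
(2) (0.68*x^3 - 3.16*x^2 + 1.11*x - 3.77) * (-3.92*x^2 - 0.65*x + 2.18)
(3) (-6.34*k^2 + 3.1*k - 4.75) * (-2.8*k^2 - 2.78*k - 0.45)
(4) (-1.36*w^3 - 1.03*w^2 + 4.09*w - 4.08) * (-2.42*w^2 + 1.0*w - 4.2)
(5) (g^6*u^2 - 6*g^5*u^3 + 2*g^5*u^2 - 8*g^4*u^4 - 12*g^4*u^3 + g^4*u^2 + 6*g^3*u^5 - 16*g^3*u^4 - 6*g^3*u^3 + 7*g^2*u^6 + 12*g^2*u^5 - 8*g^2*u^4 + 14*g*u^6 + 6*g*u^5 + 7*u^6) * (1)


(1) = -0.35*l^4 - 0.46*l^3 - 2.24*l^2 + 5.55*l + 2.63
(2) = -2.6656*x^5 + 11.9452*x^4 - 0.8148*x^3 + 7.1681*x^2 + 4.8703*x - 8.2186
(3) = 17.752*k^4 + 8.9452*k^3 + 7.535*k^2 + 11.81*k + 2.1375
(4) = 3.2912*w^5 + 1.1326*w^4 - 5.2158*w^3 + 18.2896*w^2 - 21.258*w + 17.136
(5) = g^6*u^2 - 6*g^5*u^3 + 2*g^5*u^2 - 8*g^4*u^4 - 12*g^4*u^3 + g^4*u^2 + 6*g^3*u^5 - 16*g^3*u^4 - 6*g^3*u^3 + 7*g^2*u^6 + 12*g^2*u^5 - 8*g^2*u^4 + 14*g*u^6 + 6*g*u^5 + 7*u^6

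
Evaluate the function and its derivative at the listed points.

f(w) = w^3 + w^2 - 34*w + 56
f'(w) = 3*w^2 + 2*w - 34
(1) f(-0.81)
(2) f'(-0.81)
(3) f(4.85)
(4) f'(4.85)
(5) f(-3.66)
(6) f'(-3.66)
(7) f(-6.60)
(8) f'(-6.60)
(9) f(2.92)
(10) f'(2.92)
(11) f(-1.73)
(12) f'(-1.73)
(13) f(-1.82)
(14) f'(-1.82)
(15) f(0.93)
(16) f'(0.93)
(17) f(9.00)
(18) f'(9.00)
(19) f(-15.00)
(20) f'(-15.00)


(1) = 83.66
(2) = -33.65
(3) = 28.71
(4) = 46.27
(5) = 144.81
(6) = -1.13
(7) = 36.46
(8) = 83.48
(9) = -9.86
(10) = -2.58
(11) = 112.64
(12) = -28.48
(13) = 115.16
(14) = -27.70
(15) = 26.05
(16) = -29.55
(17) = 560.00
(18) = 227.00
(19) = -2584.00
(20) = 611.00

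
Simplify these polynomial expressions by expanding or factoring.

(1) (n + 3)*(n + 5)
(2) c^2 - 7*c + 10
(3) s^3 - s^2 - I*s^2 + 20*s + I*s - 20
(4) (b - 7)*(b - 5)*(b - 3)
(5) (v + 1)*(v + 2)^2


(1) = n^2 + 8*n + 15
(2) = (c - 5)*(c - 2)
(3) = (s - 1)*(s - 5*I)*(s + 4*I)
(4) = b^3 - 15*b^2 + 71*b - 105
(5) = v^3 + 5*v^2 + 8*v + 4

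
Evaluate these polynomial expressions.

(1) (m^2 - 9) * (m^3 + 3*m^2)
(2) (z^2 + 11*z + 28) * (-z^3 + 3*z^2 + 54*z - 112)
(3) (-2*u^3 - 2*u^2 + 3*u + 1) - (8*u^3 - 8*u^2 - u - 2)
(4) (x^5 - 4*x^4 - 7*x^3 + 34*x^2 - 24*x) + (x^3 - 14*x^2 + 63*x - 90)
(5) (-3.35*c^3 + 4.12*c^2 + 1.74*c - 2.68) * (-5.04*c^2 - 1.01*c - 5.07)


(1) = m^5 + 3*m^4 - 9*m^3 - 27*m^2
(2) = -z^5 - 8*z^4 + 59*z^3 + 566*z^2 + 280*z - 3136
(3) = -10*u^3 + 6*u^2 + 4*u + 3
(4) = x^5 - 4*x^4 - 6*x^3 + 20*x^2 + 39*x - 90
(5) = 16.884*c^5 - 17.3813*c^4 + 4.0537*c^3 - 9.1386*c^2 - 6.115*c + 13.5876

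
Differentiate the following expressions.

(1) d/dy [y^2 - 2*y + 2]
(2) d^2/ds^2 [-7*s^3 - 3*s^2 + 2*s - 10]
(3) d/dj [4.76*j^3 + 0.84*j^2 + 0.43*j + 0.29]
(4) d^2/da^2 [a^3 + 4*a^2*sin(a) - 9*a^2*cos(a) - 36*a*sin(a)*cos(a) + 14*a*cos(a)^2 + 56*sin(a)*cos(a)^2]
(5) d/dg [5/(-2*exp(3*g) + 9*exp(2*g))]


(1) = 2*y - 2
(2) = -42*s - 6
(3) = 14.28*j^2 + 1.68*j + 0.43
(4) = -4*a^2*sin(a) + 9*a^2*cos(a) + 36*a*sin(a) + 72*a*sin(2*a) + 16*a*cos(a) - 28*a*cos(2*a) + 6*a - 6*sin(a) - 28*sin(2*a) - 126*sin(3*a) - 18*cos(a) - 72*cos(2*a)
(5) = 30*(exp(g) - 3)*exp(-2*g)/(2*exp(g) - 9)^2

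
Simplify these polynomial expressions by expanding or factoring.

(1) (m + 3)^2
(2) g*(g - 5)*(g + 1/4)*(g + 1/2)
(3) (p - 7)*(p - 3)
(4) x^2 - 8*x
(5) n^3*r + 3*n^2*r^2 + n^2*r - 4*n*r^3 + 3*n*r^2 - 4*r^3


(1) = m^2 + 6*m + 9
(2) = g^4 - 17*g^3/4 - 29*g^2/8 - 5*g/8
(3) = p^2 - 10*p + 21
(4) = x*(x - 8)
(5) = (n - r)*(n + 4*r)*(n*r + r)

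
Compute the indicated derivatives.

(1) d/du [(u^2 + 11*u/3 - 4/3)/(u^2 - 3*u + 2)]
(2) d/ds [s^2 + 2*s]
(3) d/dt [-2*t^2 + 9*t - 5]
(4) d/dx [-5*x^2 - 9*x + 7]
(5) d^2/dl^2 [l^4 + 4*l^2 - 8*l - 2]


(1) = 10*(-2*u^2 + 2*u + 1)/(3*(u^4 - 6*u^3 + 13*u^2 - 12*u + 4))
(2) = 2*s + 2
(3) = 9 - 4*t
(4) = -10*x - 9
(5) = 12*l^2 + 8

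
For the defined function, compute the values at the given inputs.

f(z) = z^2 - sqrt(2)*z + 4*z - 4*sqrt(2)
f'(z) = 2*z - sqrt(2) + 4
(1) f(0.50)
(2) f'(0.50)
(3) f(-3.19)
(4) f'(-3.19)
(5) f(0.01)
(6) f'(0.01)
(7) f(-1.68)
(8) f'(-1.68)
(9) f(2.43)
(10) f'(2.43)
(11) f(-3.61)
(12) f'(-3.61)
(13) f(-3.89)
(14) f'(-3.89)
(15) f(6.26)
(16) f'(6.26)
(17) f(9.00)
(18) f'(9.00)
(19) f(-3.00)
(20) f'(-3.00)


(1) = -4.11
(2) = 3.59
(3) = -3.73
(4) = -3.79
(5) = -5.63
(6) = 2.61
(7) = -7.18
(8) = -0.77
(9) = 6.53
(10) = 7.45
(11) = -1.96
(12) = -4.63
(13) = -0.58
(14) = -5.19
(15) = 49.72
(16) = 15.11
(17) = 98.62
(18) = 20.59
(19) = -4.41
(20) = -3.41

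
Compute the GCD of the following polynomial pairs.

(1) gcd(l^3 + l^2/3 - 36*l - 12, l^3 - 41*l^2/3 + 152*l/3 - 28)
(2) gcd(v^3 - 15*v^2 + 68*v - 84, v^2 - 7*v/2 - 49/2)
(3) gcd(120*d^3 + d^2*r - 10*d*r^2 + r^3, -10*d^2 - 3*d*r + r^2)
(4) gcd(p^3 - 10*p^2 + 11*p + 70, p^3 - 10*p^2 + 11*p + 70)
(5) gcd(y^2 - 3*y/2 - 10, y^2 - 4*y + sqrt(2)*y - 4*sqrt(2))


(1) = l - 6
(2) = gcd((v - 7)*(v - 6)*(v - 2), (v - 7)*(v + 7/2)) = v - 7
(3) = -5*d + r
(4) = gcd((p - 7)*(p - 5)*(p + 2), (p - 7)*(p - 5)*(p + 2)) = p^3 - 10*p^2 + 11*p + 70
(5) = gcd((y - 4)*(y + 5/2), (y - 4)*(y + sqrt(2))) = y - 4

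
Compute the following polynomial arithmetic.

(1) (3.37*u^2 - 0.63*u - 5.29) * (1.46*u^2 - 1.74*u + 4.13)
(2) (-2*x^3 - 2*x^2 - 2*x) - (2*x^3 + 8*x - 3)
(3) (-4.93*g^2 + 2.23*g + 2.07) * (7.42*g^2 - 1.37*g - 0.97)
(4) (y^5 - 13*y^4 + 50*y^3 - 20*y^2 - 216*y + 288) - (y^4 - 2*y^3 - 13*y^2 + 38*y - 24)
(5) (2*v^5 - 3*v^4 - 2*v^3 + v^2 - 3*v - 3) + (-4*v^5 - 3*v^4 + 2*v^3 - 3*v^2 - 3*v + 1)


(1) = 4.9202*u^4 - 6.7836*u^3 + 7.2909*u^2 + 6.6027*u - 21.8477
(2) = -4*x^3 - 2*x^2 - 10*x + 3
(3) = -36.5806*g^4 + 23.3007*g^3 + 17.0864*g^2 - 4.999*g - 2.0079
(4) = y^5 - 14*y^4 + 52*y^3 - 7*y^2 - 254*y + 312
(5) = -2*v^5 - 6*v^4 - 2*v^2 - 6*v - 2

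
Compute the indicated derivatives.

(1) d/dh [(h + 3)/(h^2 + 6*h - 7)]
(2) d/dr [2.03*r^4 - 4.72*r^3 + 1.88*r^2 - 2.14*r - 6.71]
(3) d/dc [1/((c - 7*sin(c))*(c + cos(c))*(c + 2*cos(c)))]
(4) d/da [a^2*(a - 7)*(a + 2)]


(1) = (h^2 + 6*h - 2*(h + 3)^2 - 7)/(h^2 + 6*h - 7)^2
(2) = 8.12*r^3 - 14.16*r^2 + 3.76*r - 2.14
(3) = ((c - 7*sin(c))*(c + cos(c))*(2*sin(c) - 1) + (c - 7*sin(c))*(c + 2*cos(c))*(sin(c) - 1) + (c + cos(c))*(c + 2*cos(c))*(7*cos(c) - 1))/((c - 7*sin(c))^2*(c + cos(c))^2*(c + 2*cos(c))^2)
(4) = a*(4*a^2 - 15*a - 28)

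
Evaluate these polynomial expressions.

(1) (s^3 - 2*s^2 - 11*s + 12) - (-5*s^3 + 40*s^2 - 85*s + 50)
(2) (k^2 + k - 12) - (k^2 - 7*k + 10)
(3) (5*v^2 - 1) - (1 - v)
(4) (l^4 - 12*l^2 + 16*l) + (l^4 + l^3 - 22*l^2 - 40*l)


(1) = 6*s^3 - 42*s^2 + 74*s - 38
(2) = 8*k - 22
(3) = 5*v^2 + v - 2
(4) = 2*l^4 + l^3 - 34*l^2 - 24*l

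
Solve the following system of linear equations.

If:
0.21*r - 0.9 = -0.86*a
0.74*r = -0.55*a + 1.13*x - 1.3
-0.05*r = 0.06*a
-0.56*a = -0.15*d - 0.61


Then:
a = 1.48
d = 1.46
r = -1.78
x = 0.71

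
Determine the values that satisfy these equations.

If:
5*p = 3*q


Then:
p = 3*q/5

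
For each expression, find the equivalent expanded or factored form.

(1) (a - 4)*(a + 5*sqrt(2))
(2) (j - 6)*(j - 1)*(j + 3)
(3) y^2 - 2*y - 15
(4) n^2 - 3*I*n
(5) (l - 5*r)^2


(1) = a^2 - 4*a + 5*sqrt(2)*a - 20*sqrt(2)
(2) = j^3 - 4*j^2 - 15*j + 18
(3) = (y - 5)*(y + 3)
(4) = n*(n - 3*I)
(5) = l^2 - 10*l*r + 25*r^2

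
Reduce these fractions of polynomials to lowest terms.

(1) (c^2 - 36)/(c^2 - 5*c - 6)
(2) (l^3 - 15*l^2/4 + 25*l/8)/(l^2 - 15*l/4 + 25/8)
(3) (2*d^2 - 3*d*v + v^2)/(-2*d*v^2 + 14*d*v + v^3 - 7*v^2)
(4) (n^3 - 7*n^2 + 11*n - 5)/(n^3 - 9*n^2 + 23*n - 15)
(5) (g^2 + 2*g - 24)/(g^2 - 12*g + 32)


(1) = (c + 6)/(c + 1)
(2) = l
(3) = (-d + v)/(v^2 - 7*v)
(4) = (n - 1)/(n - 3)
(5) = (g + 6)/(g - 8)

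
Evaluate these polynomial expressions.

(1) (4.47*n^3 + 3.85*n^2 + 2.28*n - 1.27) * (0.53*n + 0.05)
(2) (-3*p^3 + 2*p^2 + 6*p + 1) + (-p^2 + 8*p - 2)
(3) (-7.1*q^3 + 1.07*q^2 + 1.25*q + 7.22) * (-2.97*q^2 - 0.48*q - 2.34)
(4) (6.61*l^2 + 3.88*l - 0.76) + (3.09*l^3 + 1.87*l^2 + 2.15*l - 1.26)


(1) = 2.3691*n^4 + 2.264*n^3 + 1.4009*n^2 - 0.5591*n - 0.0635
(2) = -3*p^3 + p^2 + 14*p - 1
(3) = 21.087*q^5 + 0.2301*q^4 + 12.3879*q^3 - 24.5472*q^2 - 6.3906*q - 16.8948
(4) = 3.09*l^3 + 8.48*l^2 + 6.03*l - 2.02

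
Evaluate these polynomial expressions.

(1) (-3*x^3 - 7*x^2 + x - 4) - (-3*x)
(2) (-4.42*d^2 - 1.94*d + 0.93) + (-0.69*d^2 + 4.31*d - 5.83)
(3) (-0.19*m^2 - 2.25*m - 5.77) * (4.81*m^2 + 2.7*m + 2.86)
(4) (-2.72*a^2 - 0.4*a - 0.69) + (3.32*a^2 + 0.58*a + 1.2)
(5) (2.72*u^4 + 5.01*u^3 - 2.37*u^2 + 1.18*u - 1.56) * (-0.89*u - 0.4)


(1) = -3*x^3 - 7*x^2 + 4*x - 4
(2) = -5.11*d^2 + 2.37*d - 4.9
(3) = -0.9139*m^4 - 11.3355*m^3 - 34.3721*m^2 - 22.014*m - 16.5022
(4) = 0.6*a^2 + 0.18*a + 0.51
(5) = -2.4208*u^5 - 5.5469*u^4 + 0.1053*u^3 - 0.1022*u^2 + 0.9164*u + 0.624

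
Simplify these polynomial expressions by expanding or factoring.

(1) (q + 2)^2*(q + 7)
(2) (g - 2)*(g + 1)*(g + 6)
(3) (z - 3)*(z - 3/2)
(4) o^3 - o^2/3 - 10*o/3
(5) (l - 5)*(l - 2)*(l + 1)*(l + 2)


(1) = q^3 + 11*q^2 + 32*q + 28
(2) = g^3 + 5*g^2 - 8*g - 12
(3) = z^2 - 9*z/2 + 9/2
(4) = o*(o - 2)*(o + 5/3)
(5) = l^4 - 4*l^3 - 9*l^2 + 16*l + 20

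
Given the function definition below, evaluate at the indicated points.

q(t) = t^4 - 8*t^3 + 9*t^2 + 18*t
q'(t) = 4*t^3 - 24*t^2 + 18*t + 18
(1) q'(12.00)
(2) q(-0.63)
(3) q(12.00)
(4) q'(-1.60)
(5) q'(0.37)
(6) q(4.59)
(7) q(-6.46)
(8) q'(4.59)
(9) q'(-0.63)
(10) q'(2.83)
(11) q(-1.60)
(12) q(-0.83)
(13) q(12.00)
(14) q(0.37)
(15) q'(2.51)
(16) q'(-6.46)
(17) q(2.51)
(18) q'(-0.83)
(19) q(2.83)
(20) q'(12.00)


(1) = 3690.00
(2) = -5.61
(3) = 8424.00
(4) = -88.62
(5) = 21.58
(6) = -57.52
(7) = 4157.52
(8) = -18.20
(9) = -3.87
(10) = -32.61
(11) = 33.56
(12) = -3.69
(13) = 8424.00
(14) = 7.51
(15) = -24.77
(16) = -2178.18
(17) = 15.07
(18) = -15.76
(19) = 5.84
(20) = 3690.00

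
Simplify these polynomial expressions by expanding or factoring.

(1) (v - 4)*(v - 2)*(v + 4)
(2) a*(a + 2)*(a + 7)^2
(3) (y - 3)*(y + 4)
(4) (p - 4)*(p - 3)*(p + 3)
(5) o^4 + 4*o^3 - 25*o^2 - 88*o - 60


(1) = v^3 - 2*v^2 - 16*v + 32
(2) = a^4 + 16*a^3 + 77*a^2 + 98*a
(3) = y^2 + y - 12
(4) = p^3 - 4*p^2 - 9*p + 36
(5) = (o - 5)*(o + 1)*(o + 2)*(o + 6)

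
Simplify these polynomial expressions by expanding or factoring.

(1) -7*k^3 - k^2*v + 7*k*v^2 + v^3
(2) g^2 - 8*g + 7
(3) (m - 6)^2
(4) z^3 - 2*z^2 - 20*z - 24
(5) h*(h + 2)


(1) = (-k + v)*(k + v)*(7*k + v)
(2) = (g - 7)*(g - 1)
(3) = m^2 - 12*m + 36
(4) = (z - 6)*(z + 2)^2
(5) = h^2 + 2*h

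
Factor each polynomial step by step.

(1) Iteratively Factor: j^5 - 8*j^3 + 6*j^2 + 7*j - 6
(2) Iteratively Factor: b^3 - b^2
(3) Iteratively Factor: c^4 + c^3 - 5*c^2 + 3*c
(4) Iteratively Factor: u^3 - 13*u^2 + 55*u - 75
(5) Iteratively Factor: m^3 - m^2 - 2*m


(1) = (j - 2)*(j^4 + 2*j^3 - 4*j^2 - 2*j + 3) = (j - 2)*(j + 1)*(j^3 + j^2 - 5*j + 3) = (j - 2)*(j + 1)*(j + 3)*(j^2 - 2*j + 1) = (j - 2)*(j - 1)*(j + 1)*(j + 3)*(j - 1)
(2) = (b)*(b^2 - b) = b*(b - 1)*(b)
(3) = (c + 3)*(c^3 - 2*c^2 + c) = c*(c + 3)*(c^2 - 2*c + 1) = c*(c - 1)*(c + 3)*(c - 1)
(4) = (u - 3)*(u^2 - 10*u + 25) = (u - 5)*(u - 3)*(u - 5)
(5) = (m)*(m^2 - m - 2) = m*(m + 1)*(m - 2)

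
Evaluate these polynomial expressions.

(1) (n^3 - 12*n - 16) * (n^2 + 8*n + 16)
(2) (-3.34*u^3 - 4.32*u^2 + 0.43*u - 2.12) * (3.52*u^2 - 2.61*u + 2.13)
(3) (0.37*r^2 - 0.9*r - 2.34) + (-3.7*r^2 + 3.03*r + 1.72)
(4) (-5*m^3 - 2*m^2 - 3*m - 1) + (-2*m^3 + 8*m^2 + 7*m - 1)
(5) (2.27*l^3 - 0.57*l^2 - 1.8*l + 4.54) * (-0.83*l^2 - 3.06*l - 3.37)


(1) = n^5 + 8*n^4 + 4*n^3 - 112*n^2 - 320*n - 256
(2) = -11.7568*u^5 - 6.489*u^4 + 5.6746*u^3 - 17.7863*u^2 + 6.4491*u - 4.5156
(3) = -3.33*r^2 + 2.13*r - 0.62
(4) = -7*m^3 + 6*m^2 + 4*m - 2
(5) = -1.8841*l^5 - 6.4731*l^4 - 4.4117*l^3 + 3.6607*l^2 - 7.8264*l - 15.2998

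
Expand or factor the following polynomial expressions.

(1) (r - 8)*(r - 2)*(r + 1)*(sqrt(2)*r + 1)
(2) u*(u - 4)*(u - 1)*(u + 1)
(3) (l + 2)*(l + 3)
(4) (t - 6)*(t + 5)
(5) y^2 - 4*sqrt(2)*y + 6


(1) = sqrt(2)*r^4 - 9*sqrt(2)*r^3 + r^3 - 9*r^2 + 6*sqrt(2)*r^2 + 6*r + 16*sqrt(2)*r + 16
(2) = u^4 - 4*u^3 - u^2 + 4*u
(3) = l^2 + 5*l + 6
(4) = t^2 - t - 30
(5) = (y - 3*sqrt(2))*(y - sqrt(2))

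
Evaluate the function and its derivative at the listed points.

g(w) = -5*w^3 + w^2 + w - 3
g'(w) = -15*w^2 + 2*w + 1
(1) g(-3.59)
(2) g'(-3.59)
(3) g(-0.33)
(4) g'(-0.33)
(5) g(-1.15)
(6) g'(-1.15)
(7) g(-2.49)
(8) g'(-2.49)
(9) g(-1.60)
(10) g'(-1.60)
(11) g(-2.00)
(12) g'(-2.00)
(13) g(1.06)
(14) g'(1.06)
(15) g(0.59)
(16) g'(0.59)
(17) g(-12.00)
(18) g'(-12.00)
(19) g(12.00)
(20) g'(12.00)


(1) = 237.64
(2) = -199.50
(3) = -3.04
(4) = -1.29
(5) = 4.78
(6) = -21.14
(7) = 77.90
(8) = -96.98
(9) = 18.44
(10) = -40.60
(11) = 39.00
(12) = -63.00
(13) = -6.77
(14) = -13.73
(15) = -3.09
(16) = -3.04
(17) = 8769.00
(18) = -2183.00
(19) = -8487.00
(20) = -2135.00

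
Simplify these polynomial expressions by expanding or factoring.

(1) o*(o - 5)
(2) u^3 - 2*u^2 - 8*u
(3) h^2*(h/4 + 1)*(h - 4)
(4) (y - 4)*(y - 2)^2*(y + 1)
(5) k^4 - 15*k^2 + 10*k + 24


(1) = o^2 - 5*o
(2) = u*(u - 4)*(u + 2)
(3) = h^4/4 - 4*h^2
(4) = y^4 - 7*y^3 + 12*y^2 + 4*y - 16
(5) = (k - 3)*(k - 2)*(k + 1)*(k + 4)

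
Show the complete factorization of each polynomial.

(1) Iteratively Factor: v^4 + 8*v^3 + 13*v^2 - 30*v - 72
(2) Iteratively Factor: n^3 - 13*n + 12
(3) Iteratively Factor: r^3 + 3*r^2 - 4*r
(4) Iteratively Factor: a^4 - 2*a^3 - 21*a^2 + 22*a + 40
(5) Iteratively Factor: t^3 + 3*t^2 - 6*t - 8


(1) = (v + 3)*(v^3 + 5*v^2 - 2*v - 24) = (v + 3)*(v + 4)*(v^2 + v - 6) = (v - 2)*(v + 3)*(v + 4)*(v + 3)
(2) = (n - 3)*(n^2 + 3*n - 4) = (n - 3)*(n + 4)*(n - 1)
(3) = (r)*(r^2 + 3*r - 4) = r*(r + 4)*(r - 1)
(4) = (a - 2)*(a^3 - 21*a - 20) = (a - 2)*(a + 1)*(a^2 - a - 20) = (a - 2)*(a + 1)*(a + 4)*(a - 5)
(5) = (t - 2)*(t^2 + 5*t + 4) = (t - 2)*(t + 4)*(t + 1)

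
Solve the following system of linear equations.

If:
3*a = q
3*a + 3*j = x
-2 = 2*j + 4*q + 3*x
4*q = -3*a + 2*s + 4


Then:
a = -11*x/30 - 1/5
j = 7*x/10 + 1/5
q = -11*x/10 - 3/5
s = -11*x/4 - 7/2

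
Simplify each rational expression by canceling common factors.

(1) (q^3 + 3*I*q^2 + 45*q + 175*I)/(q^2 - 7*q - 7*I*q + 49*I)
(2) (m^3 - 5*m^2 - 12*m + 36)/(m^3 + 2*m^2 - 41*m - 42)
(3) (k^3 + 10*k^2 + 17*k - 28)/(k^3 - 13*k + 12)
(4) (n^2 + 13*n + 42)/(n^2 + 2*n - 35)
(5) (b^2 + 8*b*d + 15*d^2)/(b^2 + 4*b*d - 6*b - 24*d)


(1) = (q^2 + 10*I*q - 25)/(q - 7)
(2) = (m^2 + m - 6)/(m^2 + 8*m + 7)
(3) = (k + 7)/(k - 3)
(4) = (n + 6)/(n - 5)
(5) = (b^2 + 8*b*d + 15*d^2)/(b^2 + 4*b*d - 6*b - 24*d)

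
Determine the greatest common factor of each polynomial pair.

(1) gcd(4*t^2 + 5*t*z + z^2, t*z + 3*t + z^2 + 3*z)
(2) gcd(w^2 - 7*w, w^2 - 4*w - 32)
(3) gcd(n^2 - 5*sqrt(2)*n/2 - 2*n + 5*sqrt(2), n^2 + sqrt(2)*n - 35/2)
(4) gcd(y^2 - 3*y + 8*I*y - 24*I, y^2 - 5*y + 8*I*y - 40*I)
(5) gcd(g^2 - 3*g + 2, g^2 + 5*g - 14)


(1) = t + z
(2) = 1
(3) = n - 5*sqrt(2)/2
(4) = gcd((y - 3)*(y + 8*I), (y - 5)*(y + 8*I)) = y + 8*I
(5) = g - 2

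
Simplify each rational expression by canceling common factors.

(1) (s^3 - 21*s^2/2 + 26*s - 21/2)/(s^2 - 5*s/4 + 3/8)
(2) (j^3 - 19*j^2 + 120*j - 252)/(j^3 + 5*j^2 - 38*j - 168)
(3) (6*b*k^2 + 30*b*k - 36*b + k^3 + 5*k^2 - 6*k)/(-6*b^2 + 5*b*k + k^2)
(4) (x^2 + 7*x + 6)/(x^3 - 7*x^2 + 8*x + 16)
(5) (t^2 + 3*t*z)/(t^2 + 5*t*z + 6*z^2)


(1) = (4*s^2 - 40*s + 84)/(4*s - 3)
(2) = (j^2 - 13*j + 42)/(j^2 + 11*j + 28)
(3) = (-k^2 - 5*k + 6)/(b - k)
(4) = (x + 6)/(x^2 - 8*x + 16)
(5) = t/(t + 2*z)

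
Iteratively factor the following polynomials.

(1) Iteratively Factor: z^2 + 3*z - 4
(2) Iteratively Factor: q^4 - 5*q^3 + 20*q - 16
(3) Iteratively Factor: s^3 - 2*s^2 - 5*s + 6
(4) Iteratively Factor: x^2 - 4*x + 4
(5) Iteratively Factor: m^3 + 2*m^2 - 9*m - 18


(1) = (z - 1)*(z + 4)
(2) = (q - 2)*(q^3 - 3*q^2 - 6*q + 8) = (q - 2)*(q + 2)*(q^2 - 5*q + 4) = (q - 2)*(q - 1)*(q + 2)*(q - 4)
(3) = (s - 3)*(s^2 + s - 2) = (s - 3)*(s + 2)*(s - 1)
(4) = (x - 2)*(x - 2)
(5) = (m - 3)*(m^2 + 5*m + 6) = (m - 3)*(m + 2)*(m + 3)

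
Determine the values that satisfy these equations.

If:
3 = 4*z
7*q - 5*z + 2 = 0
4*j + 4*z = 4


Then:
j = 1/4
q = 1/4
z = 3/4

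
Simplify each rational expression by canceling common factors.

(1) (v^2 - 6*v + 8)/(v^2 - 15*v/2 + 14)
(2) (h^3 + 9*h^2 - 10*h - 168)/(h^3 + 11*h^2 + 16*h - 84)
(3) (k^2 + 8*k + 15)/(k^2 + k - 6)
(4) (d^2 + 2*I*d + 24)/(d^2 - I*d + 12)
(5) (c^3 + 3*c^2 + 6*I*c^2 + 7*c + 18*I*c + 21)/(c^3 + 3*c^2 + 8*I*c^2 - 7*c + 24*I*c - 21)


(1) = (2*v - 4)/(2*v - 7)
(2) = (h - 4)/(h - 2)
(3) = (k + 5)/(k - 2)
(4) = (d + 6*I)/(d + 3*I)
(5) = (c - I)/(c + I)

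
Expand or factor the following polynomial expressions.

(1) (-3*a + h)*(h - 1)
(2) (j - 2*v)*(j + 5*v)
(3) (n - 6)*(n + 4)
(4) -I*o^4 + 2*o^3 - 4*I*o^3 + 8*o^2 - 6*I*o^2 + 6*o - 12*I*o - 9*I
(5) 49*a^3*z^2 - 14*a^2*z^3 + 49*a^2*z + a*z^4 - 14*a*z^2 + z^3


(1) = -3*a*h + 3*a + h^2 - h
(2) = j^2 + 3*j*v - 10*v^2
(3) = n^2 - 2*n - 24
(4) = (o + 3)*(o - I)*(o + 3*I)*(-I*o - I)
(5) = z*(-7*a + z)^2*(a*z + 1)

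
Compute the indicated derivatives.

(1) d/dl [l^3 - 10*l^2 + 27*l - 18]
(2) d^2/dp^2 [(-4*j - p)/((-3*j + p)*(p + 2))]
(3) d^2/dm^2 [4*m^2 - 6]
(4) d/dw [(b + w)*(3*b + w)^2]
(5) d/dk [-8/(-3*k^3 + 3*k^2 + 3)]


(1) = 3*l^2 - 20*l + 27
(2) = 2*((3*j - p)^2*(4*j + p) - (3*j - p)^2*(p + 2) - (3*j - p)*(4*j + p)*(p + 2) + (3*j - p)*(p + 2)^2 + (4*j + p)*(p + 2)^2)/((3*j - p)^3*(p + 2)^3)
(3) = 8
(4) = (3*b + w)*(5*b + 3*w)
(5) = 8*k*(2 - 3*k)/(3*(-k^3 + k^2 + 1)^2)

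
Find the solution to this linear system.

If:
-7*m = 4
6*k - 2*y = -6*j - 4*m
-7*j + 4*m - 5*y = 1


Then:
j = -5*y/7 - 23/49
k = 22*y/21 + 125/147
m = -4/7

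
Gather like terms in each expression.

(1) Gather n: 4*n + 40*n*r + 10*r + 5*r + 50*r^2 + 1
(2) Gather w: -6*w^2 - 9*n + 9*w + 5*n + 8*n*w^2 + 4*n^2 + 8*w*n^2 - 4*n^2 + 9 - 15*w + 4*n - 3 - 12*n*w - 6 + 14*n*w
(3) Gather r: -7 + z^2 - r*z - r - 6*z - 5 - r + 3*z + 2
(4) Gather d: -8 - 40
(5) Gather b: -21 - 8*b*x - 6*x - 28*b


(1) = n*(40*r + 4) + 50*r^2 + 15*r + 1
(2) = w^2*(8*n - 6) + w*(8*n^2 + 2*n - 6)
(3) = r*(-z - 2) + z^2 - 3*z - 10
(4) = -48
(5) = b*(-8*x - 28) - 6*x - 21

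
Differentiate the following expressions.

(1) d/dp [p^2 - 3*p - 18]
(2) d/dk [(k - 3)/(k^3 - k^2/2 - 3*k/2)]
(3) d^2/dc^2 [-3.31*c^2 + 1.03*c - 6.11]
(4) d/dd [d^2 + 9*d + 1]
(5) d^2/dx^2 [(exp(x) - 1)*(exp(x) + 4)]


(1) = 2*p - 3
(2) = 2*(-4*k^3 + 19*k^2 - 6*k - 9)/(k^2*(4*k^4 - 4*k^3 - 11*k^2 + 6*k + 9))
(3) = -6.62000000000000
(4) = 2*d + 9
(5) = (4*exp(x) + 3)*exp(x)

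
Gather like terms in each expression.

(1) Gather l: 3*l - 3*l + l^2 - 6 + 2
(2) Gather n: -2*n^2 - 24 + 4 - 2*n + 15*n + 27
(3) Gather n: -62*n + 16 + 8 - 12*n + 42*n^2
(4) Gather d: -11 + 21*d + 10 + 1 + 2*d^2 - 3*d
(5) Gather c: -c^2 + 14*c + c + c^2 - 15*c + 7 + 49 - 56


(1) = l^2 - 4
(2) = -2*n^2 + 13*n + 7
(3) = 42*n^2 - 74*n + 24
(4) = 2*d^2 + 18*d
(5) = 0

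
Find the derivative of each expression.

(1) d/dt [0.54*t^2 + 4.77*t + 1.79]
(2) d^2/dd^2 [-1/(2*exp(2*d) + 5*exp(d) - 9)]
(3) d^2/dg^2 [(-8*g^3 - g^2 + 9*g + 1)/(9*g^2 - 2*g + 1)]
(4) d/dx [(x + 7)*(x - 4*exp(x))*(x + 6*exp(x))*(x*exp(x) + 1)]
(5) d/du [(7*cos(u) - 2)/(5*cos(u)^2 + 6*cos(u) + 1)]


(1) = 1.08*t + 4.77
(2) = (-2*(4*exp(d) + 5)^2*exp(d) + (8*exp(d) + 5)*(2*exp(2*d) + 5*exp(d) - 9))*exp(d)/(2*exp(2*d) + 5*exp(d) - 9)^3
(3) = 2*(751*g^3 + 318*g^2 - 321*g + 12)/(729*g^6 - 486*g^5 + 351*g^4 - 116*g^3 + 39*g^2 - 6*g + 1)
(4) = (x + 1)*(x + 7)*(x - 4*exp(x))*(x + 6*exp(x))*exp(x) + (x + 7)*(x - 4*exp(x))*(x*exp(x) + 1)*(6*exp(x) + 1) - (x + 7)*(x + 6*exp(x))*(x*exp(x) + 1)*(4*exp(x) - 1) + (x - 4*exp(x))*(x + 6*exp(x))*(x*exp(x) + 1)
(5) = (35*cos(u)^2 - 20*cos(u) - 19)*sin(u)/((cos(u) + 1)^2*(5*cos(u) + 1)^2)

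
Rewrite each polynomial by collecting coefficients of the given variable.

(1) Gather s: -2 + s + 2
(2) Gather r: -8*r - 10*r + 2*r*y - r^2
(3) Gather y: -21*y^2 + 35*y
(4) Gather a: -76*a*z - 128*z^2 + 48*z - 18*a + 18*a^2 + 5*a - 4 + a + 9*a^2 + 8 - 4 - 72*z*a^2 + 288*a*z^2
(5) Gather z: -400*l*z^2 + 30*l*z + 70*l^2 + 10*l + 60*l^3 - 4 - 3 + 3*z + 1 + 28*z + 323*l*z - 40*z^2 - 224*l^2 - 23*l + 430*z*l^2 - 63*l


(1) = s
(2) = -r^2 + r*(2*y - 18)
(3) = -21*y^2 + 35*y
(4) = a^2*(27 - 72*z) + a*(288*z^2 - 76*z - 12) - 128*z^2 + 48*z
(5) = 60*l^3 - 154*l^2 - 76*l + z^2*(-400*l - 40) + z*(430*l^2 + 353*l + 31) - 6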